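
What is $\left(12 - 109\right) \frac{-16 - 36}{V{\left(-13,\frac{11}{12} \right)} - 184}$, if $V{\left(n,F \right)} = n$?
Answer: $- \frac{5044}{197} \approx -25.604$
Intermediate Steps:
$\left(12 - 109\right) \frac{-16 - 36}{V{\left(-13,\frac{11}{12} \right)} - 184} = \left(12 - 109\right) \frac{-16 - 36}{-13 - 184} = - 97 \left(- \frac{52}{-197}\right) = - 97 \left(\left(-52\right) \left(- \frac{1}{197}\right)\right) = \left(-97\right) \frac{52}{197} = - \frac{5044}{197}$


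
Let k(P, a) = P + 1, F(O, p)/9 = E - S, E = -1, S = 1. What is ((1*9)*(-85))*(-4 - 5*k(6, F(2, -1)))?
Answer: 29835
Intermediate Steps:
F(O, p) = -18 (F(O, p) = 9*(-1 - 1*1) = 9*(-1 - 1) = 9*(-2) = -18)
k(P, a) = 1 + P
((1*9)*(-85))*(-4 - 5*k(6, F(2, -1))) = ((1*9)*(-85))*(-4 - 5*(1 + 6)) = (9*(-85))*(-4 - 5*7) = -765*(-4 - 35) = -765*(-39) = 29835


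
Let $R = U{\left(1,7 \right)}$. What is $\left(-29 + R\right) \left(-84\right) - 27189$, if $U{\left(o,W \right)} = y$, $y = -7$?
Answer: $-24165$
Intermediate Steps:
$U{\left(o,W \right)} = -7$
$R = -7$
$\left(-29 + R\right) \left(-84\right) - 27189 = \left(-29 - 7\right) \left(-84\right) - 27189 = \left(-36\right) \left(-84\right) - 27189 = 3024 - 27189 = -24165$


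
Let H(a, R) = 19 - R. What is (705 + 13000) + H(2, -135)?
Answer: 13859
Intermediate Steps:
(705 + 13000) + H(2, -135) = (705 + 13000) + (19 - 1*(-135)) = 13705 + (19 + 135) = 13705 + 154 = 13859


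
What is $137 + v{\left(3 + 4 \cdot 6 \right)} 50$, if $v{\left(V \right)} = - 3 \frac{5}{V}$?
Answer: $\frac{983}{9} \approx 109.22$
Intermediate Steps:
$v{\left(V \right)} = - \frac{15}{V}$
$137 + v{\left(3 + 4 \cdot 6 \right)} 50 = 137 + - \frac{15}{3 + 4 \cdot 6} \cdot 50 = 137 + - \frac{15}{3 + 24} \cdot 50 = 137 + - \frac{15}{27} \cdot 50 = 137 + \left(-15\right) \frac{1}{27} \cdot 50 = 137 - \frac{250}{9} = \frac{983}{9}$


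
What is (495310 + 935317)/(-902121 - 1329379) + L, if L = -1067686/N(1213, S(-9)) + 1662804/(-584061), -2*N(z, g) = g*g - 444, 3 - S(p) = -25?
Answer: 46359220632675567/7385548688500 ≈ 6277.0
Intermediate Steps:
S(p) = 28 (S(p) = 3 - 1*(-25) = 3 + 25 = 28)
N(z, g) = 222 - g²/2 (N(z, g) = -(g*g - 444)/2 = -(g² - 444)/2 = -(-444 + g²)/2 = 222 - g²/2)
L = 103885179361/16548395 (L = -1067686/(222 - ½*28²) + 1662804/(-584061) = -1067686/(222 - ½*784) + 1662804*(-1/584061) = -1067686/(222 - 392) - 554268/194687 = -1067686/(-170) - 554268/194687 = -1067686*(-1/170) - 554268/194687 = 533843/85 - 554268/194687 = 103885179361/16548395 ≈ 6277.7)
(495310 + 935317)/(-902121 - 1329379) + L = (495310 + 935317)/(-902121 - 1329379) + 103885179361/16548395 = 1430627/(-2231500) + 103885179361/16548395 = 1430627*(-1/2231500) + 103885179361/16548395 = -1430627/2231500 + 103885179361/16548395 = 46359220632675567/7385548688500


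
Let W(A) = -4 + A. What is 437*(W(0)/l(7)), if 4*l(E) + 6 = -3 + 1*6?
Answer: 6992/3 ≈ 2330.7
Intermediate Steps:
l(E) = -¾ (l(E) = -3/2 + (-3 + 1*6)/4 = -3/2 + (-3 + 6)/4 = -3/2 + (¼)*3 = -3/2 + ¾ = -¾)
437*(W(0)/l(7)) = 437*((-4 + 0)/(-¾)) = 437*(-4*(-4/3)) = 437*(16/3) = 6992/3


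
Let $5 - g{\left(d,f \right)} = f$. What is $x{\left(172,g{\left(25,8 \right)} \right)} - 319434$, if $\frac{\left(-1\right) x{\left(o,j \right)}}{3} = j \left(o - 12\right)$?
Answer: $-317994$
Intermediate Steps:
$g{\left(d,f \right)} = 5 - f$
$x{\left(o,j \right)} = - 3 j \left(-12 + o\right)$ ($x{\left(o,j \right)} = - 3 j \left(o - 12\right) = - 3 j \left(-12 + o\right)$)
$x{\left(172,g{\left(25,8 \right)} \right)} - 319434 = 3 \left(5 - 8\right) \left(12 - 172\right) - 319434 = 3 \left(-3\right) \left(-160\right) - 319434 = 1440 - 319434 = -317994$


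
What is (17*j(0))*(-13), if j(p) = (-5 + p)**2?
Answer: -5525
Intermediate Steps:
(17*j(0))*(-13) = (17*(-5 + 0)**2)*(-13) = (17*(-5)**2)*(-13) = (17*25)*(-13) = 425*(-13) = -5525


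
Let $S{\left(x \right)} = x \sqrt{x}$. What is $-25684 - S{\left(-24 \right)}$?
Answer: $-25684 + 48 i \sqrt{6} \approx -25684.0 + 117.58 i$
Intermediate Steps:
$S{\left(x \right)} = x^{\frac{3}{2}}$
$-25684 - S{\left(-24 \right)} = -25684 - \left(-24\right)^{\frac{3}{2}} = -25684 - - 48 i \sqrt{6} = -25684 + 48 i \sqrt{6}$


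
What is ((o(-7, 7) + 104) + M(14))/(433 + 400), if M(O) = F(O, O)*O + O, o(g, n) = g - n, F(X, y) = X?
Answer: 300/833 ≈ 0.36014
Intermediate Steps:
M(O) = O + O² (M(O) = O*O + O = O² + O = O + O²)
((o(-7, 7) + 104) + M(14))/(433 + 400) = (((-7 - 1*7) + 104) + 14*(1 + 14))/(433 + 400) = (((-7 - 7) + 104) + 14*15)/833 = ((-14 + 104) + 210)*(1/833) = (90 + 210)*(1/833) = 300*(1/833) = 300/833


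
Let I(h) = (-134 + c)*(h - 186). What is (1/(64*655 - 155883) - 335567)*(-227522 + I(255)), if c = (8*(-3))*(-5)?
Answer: 8737888825362736/113963 ≈ 7.6673e+10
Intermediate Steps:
c = 120 (c = -24*(-5) = 120)
I(h) = 2604 - 14*h (I(h) = (-134 + 120)*(h - 186) = -14*(-186 + h) = 2604 - 14*h)
(1/(64*655 - 155883) - 335567)*(-227522 + I(255)) = (1/(64*655 - 155883) - 335567)*(-227522 + (2604 - 14*255)) = (1/(41920 - 155883) - 335567)*(-227522 + (2604 - 3570)) = (1/(-113963) - 335567)*(-227522 - 966) = (-1/113963 - 335567)*(-228488) = -38242222022/113963*(-228488) = 8737888825362736/113963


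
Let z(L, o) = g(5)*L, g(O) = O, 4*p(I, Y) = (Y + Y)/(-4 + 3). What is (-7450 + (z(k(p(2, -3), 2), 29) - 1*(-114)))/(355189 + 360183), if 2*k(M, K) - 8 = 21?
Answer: -14527/1430744 ≈ -0.010153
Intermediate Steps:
p(I, Y) = -Y/2 (p(I, Y) = ((Y + Y)/(-4 + 3))/4 = ((2*Y)/(-1))/4 = ((2*Y)*(-1))/4 = (-2*Y)/4 = -Y/2)
k(M, K) = 29/2 (k(M, K) = 4 + (½)*21 = 4 + 21/2 = 29/2)
z(L, o) = 5*L
(-7450 + (z(k(p(2, -3), 2), 29) - 1*(-114)))/(355189 + 360183) = (-7450 + (5*(29/2) - 1*(-114)))/(355189 + 360183) = (-7450 + (145/2 + 114))/715372 = (-7450 + 373/2)*(1/715372) = -14527/2*1/715372 = -14527/1430744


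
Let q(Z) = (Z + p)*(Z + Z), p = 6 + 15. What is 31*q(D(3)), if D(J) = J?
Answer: 4464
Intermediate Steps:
p = 21
q(Z) = 2*Z*(21 + Z) (q(Z) = (Z + 21)*(Z + Z) = (21 + Z)*(2*Z) = 2*Z*(21 + Z))
31*q(D(3)) = 31*(2*3*(21 + 3)) = 31*(2*3*24) = 31*144 = 4464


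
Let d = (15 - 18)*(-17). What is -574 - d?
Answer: -625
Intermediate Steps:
d = 51 (d = -3*(-17) = 51)
-574 - d = -574 - 1*51 = -574 - 51 = -625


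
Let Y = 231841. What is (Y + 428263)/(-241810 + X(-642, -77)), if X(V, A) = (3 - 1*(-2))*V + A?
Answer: -660104/245097 ≈ -2.6932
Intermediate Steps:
X(V, A) = A + 5*V (X(V, A) = (3 + 2)*V + A = 5*V + A = A + 5*V)
(Y + 428263)/(-241810 + X(-642, -77)) = (231841 + 428263)/(-241810 + (-77 + 5*(-642))) = 660104/(-241810 + (-77 - 3210)) = 660104/(-241810 - 3287) = 660104/(-245097) = 660104*(-1/245097) = -660104/245097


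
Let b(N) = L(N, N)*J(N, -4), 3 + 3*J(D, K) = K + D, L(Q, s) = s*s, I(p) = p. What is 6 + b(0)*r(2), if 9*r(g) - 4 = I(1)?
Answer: 6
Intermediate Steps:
r(g) = 5/9 (r(g) = 4/9 + (⅑)*1 = 4/9 + ⅑ = 5/9)
L(Q, s) = s²
J(D, K) = -1 + D/3 + K/3 (J(D, K) = -1 + (K + D)/3 = -1 + (D + K)/3 = -1 + (D/3 + K/3) = -1 + D/3 + K/3)
b(N) = N²*(-7/3 + N/3) (b(N) = N²*(-1 + N/3 + (⅓)*(-4)) = N²*(-1 + N/3 - 4/3) = N²*(-7/3 + N/3))
6 + b(0)*r(2) = 6 + ((⅓)*0²*(-7 + 0))*(5/9) = 6 + ((⅓)*0*(-7))*(5/9) = 6 + 0*(5/9) = 6 + 0 = 6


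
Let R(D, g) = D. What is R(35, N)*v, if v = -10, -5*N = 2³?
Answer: -350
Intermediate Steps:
N = -8/5 (N = -⅕*2³ = -⅕*8 = -8/5 ≈ -1.6000)
R(35, N)*v = 35*(-10) = -350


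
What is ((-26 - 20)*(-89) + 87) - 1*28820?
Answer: -24639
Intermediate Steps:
((-26 - 20)*(-89) + 87) - 1*28820 = (-46*(-89) + 87) - 28820 = (4094 + 87) - 28820 = 4181 - 28820 = -24639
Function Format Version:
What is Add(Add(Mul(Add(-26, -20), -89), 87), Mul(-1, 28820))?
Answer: -24639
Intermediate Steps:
Add(Add(Mul(Add(-26, -20), -89), 87), Mul(-1, 28820)) = Add(Add(Mul(-46, -89), 87), -28820) = Add(Add(4094, 87), -28820) = Add(4181, -28820) = -24639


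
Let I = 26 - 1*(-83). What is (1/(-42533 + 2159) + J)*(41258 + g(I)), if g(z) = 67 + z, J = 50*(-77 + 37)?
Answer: -1672856336717/20187 ≈ -8.2868e+7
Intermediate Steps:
I = 109 (I = 26 + 83 = 109)
J = -2000 (J = 50*(-40) = -2000)
(1/(-42533 + 2159) + J)*(41258 + g(I)) = (1/(-42533 + 2159) - 2000)*(41258 + (67 + 109)) = (1/(-40374) - 2000)*(41258 + 176) = (-1/40374 - 2000)*41434 = -80748001/40374*41434 = -1672856336717/20187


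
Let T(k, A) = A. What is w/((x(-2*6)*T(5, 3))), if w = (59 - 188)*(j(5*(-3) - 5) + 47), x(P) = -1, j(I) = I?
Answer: 1161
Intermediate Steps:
w = -3483 (w = (59 - 188)*((5*(-3) - 5) + 47) = -129*((-15 - 5) + 47) = -129*(-20 + 47) = -129*27 = -3483)
w/((x(-2*6)*T(5, 3))) = -3483/((-1*3)) = -3483/(-3) = -3483*(-⅓) = 1161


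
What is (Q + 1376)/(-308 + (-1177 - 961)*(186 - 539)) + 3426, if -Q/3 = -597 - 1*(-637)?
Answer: 1292298106/377203 ≈ 3426.0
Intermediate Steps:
Q = -120 (Q = -3*(-597 - 1*(-637)) = -3*(-597 + 637) = -3*40 = -120)
(Q + 1376)/(-308 + (-1177 - 961)*(186 - 539)) + 3426 = (-120 + 1376)/(-308 + (-1177 - 961)*(186 - 539)) + 3426 = 1256/(-308 - 2138*(-353)) + 3426 = 1256/(-308 + 754714) + 3426 = 1256/754406 + 3426 = 1256*(1/754406) + 3426 = 628/377203 + 3426 = 1292298106/377203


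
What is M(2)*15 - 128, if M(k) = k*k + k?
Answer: -38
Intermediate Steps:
M(k) = k + k² (M(k) = k² + k = k + k²)
M(2)*15 - 128 = (2*(1 + 2))*15 - 128 = (2*3)*15 - 128 = 6*15 - 128 = 90 - 128 = -38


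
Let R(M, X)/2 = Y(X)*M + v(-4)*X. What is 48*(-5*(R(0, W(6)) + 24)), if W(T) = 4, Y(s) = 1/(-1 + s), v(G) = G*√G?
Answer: -5760 + 15360*I ≈ -5760.0 + 15360.0*I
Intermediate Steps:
v(G) = G^(3/2)
R(M, X) = -16*I*X + 2*M/(-1 + X) (R(M, X) = 2*(M/(-1 + X) + (-4)^(3/2)*X) = 2*(M/(-1 + X) + (-8*I)*X) = 2*(M/(-1 + X) - 8*I*X) = -16*I*X + 2*M/(-1 + X))
48*(-5*(R(0, W(6)) + 24)) = 48*(-5*(2*(0 - 8*I*4*(-1 + 4))/(-1 + 4) + 24)) = 48*(-5*(2*(0 - 8*I*4*3)/3 + 24)) = 48*(-5*(2*(⅓)*(0 - 96*I) + 24)) = 48*(-5*(2*(⅓)*(-96*I) + 24)) = 48*(-5*(-64*I + 24)) = 48*(-5*(24 - 64*I)) = 48*(-120 + 320*I) = -5760 + 15360*I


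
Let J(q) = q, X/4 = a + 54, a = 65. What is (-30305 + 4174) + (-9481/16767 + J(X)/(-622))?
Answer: -136268005484/5214537 ≈ -26132.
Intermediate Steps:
X = 476 (X = 4*(65 + 54) = 4*119 = 476)
(-30305 + 4174) + (-9481/16767 + J(X)/(-622)) = (-30305 + 4174) + (-9481/16767 + 476/(-622)) = -26131 + (-9481*1/16767 + 476*(-1/622)) = -26131 + (-9481/16767 - 238/311) = -26131 - 6939137/5214537 = -136268005484/5214537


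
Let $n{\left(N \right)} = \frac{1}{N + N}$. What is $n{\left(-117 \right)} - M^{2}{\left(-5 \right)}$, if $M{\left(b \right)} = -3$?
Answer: $- \frac{2107}{234} \approx -9.0043$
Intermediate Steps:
$n{\left(N \right)} = \frac{1}{2 N}$
$n{\left(-117 \right)} - M^{2}{\left(-5 \right)} = \frac{1}{2 \left(-117\right)} - \left(-3\right)^{2} = \frac{1}{2} \left(- \frac{1}{117}\right) - 9 = - \frac{1}{234} - 9 = - \frac{2107}{234}$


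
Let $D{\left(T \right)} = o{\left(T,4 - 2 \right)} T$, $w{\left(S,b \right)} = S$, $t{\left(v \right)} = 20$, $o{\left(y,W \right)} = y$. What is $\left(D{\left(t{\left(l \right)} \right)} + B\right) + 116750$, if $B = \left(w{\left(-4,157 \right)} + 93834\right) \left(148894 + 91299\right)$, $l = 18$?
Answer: $22537426340$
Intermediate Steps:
$D{\left(T \right)} = T^{2}$ ($D{\left(T \right)} = T T = T^{2}$)
$B = 22537309190$ ($B = \left(-4 + 93834\right) \left(148894 + 91299\right) = 93830 \cdot 240193 = 22537309190$)
$\left(D{\left(t{\left(l \right)} \right)} + B\right) + 116750 = \left(20^{2} + 22537309190\right) + 116750 = \left(400 + 22537309190\right) + 116750 = 22537309590 + 116750 = 22537426340$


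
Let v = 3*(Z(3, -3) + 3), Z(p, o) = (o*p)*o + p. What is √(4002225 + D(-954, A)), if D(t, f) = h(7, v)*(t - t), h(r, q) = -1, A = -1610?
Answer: 5*√160089 ≈ 2000.6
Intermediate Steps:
Z(p, o) = p + p*o² (Z(p, o) = p*o² + p = p + p*o²)
v = 99 (v = 3*(3*(1 + (-3)²) + 3) = 3*(3*(1 + 9) + 3) = 3*(3*10 + 3) = 3*(30 + 3) = 3*33 = 99)
D(t, f) = 0 (D(t, f) = -(t - t) = -1*0 = 0)
√(4002225 + D(-954, A)) = √(4002225 + 0) = √4002225 = 5*√160089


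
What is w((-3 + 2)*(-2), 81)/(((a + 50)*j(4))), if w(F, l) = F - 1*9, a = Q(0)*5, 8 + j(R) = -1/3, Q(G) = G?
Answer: 21/1250 ≈ 0.016800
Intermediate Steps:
j(R) = -25/3 (j(R) = -8 - 1/3 = -8 - 1*⅓ = -8 - ⅓ = -25/3)
a = 0 (a = 0*5 = 0)
w(F, l) = -9 + F (w(F, l) = F - 9 = -9 + F)
w((-3 + 2)*(-2), 81)/(((a + 50)*j(4))) = (-9 + (-3 + 2)*(-2))/(((0 + 50)*(-25/3))) = (-9 - 1*(-2))/((50*(-25/3))) = (-9 + 2)/(-1250/3) = -7*(-3/1250) = 21/1250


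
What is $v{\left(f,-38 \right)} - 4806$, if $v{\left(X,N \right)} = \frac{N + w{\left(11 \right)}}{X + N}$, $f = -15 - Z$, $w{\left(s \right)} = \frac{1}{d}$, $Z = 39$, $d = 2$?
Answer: $- \frac{884229}{184} \approx -4805.6$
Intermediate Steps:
$w{\left(s \right)} = \frac{1}{2}$
$f = -54$ ($f = -15 - 39 = -54$)
$v{\left(X,N \right)} = \frac{\frac{1}{2} + N}{N + X}$ ($v{\left(X,N \right)} = \frac{N + \frac{1}{2}}{X + N} = \frac{\frac{1}{2} + N}{N + X}$)
$v{\left(f,-38 \right)} - 4806 = \frac{\frac{1}{2} - 38}{-38 - 54} - 4806 = \frac{1}{-92} \left(- \frac{75}{2}\right) - 4806 = \left(- \frac{1}{92}\right) \left(- \frac{75}{2}\right) - 4806 = \frac{75}{184} - 4806 = - \frac{884229}{184}$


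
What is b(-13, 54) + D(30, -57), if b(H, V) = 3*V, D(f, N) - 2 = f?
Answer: 194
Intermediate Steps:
D(f, N) = 2 + f
b(-13, 54) + D(30, -57) = 3*54 + (2 + 30) = 162 + 32 = 194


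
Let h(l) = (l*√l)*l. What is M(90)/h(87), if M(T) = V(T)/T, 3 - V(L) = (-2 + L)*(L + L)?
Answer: -5279*√87/19755090 ≈ -0.0024925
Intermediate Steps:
V(L) = 3 - 2*L*(-2 + L) (V(L) = 3 - (-2 + L)*(L + L) = 3 - (-2 + L)*2*L = 3 - 2*L*(-2 + L))
M(T) = (3 - 2*T² + 4*T)/T
h(l) = l^(5/2) (h(l) = l^(3/2)*l = l^(5/2))
M(90)/h(87) = (4 - 2*90 + 3/90)/(87^(5/2)) = (4 - 180 + 3*(1/90))/((7569*√87)) = (4 - 180 + 1/30)*(√87/658503) = -5279*√87/19755090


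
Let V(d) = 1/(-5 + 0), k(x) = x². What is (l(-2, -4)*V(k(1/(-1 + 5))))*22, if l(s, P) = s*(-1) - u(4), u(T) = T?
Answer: 44/5 ≈ 8.8000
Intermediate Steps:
V(d) = -⅕ (V(d) = 1/(-5) = -⅕)
l(s, P) = -4 - s (l(s, P) = s*(-1) - 1*4 = -s - 4 = -4 - s)
(l(-2, -4)*V(k(1/(-1 + 5))))*22 = ((-4 - 1*(-2))*(-⅕))*22 = ((-4 + 2)*(-⅕))*22 = -2*(-⅕)*22 = (⅖)*22 = 44/5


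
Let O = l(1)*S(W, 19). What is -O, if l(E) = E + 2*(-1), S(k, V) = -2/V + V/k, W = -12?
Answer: -385/228 ≈ -1.6886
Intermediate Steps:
l(E) = -2 + E (l(E) = E - 2 = -2 + E)
O = 385/228 (O = (-2 + 1)*(-2/19 + 19/(-12)) = -(-2*1/19 + 19*(-1/12)) = -(-2/19 - 19/12) = -1*(-385/228) = 385/228 ≈ 1.6886)
-O = -1*385/228 = -385/228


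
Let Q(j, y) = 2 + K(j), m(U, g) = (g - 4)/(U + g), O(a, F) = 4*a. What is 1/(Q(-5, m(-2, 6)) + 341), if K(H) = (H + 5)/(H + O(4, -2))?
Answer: 1/343 ≈ 0.0029155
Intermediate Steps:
m(U, g) = (-4 + g)/(U + g)
K(H) = (5 + H)/(16 + H) (K(H) = (H + 5)/(H + 4*4) = (5 + H)/(H + 16) = (5 + H)/(16 + H))
Q(j, y) = 2 + (5 + j)/(16 + j)
1/(Q(-5, m(-2, 6)) + 341) = 1/((37 + 3*(-5))/(16 - 5) + 341) = 1/((37 - 15)/11 + 341) = 1/((1/11)*22 + 341) = 1/(2 + 341) = 1/343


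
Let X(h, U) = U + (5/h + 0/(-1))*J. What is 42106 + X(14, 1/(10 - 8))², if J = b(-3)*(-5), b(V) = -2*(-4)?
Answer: 8290025/196 ≈ 42296.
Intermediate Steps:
b(V) = 8
J = -40 (J = 8*(-5) = -40)
X(h, U) = U - 200/h (X(h, U) = U + (5/h + 0/(-1))*(-40) = U + (5/h + 0*(-1))*(-40) = U + (5/h + 0)*(-40) = U + (5/h)*(-40) = U - 200/h)
42106 + X(14, 1/(10 - 8))² = 42106 + (1/(10 - 8) - 200/14)² = 42106 + (1/2 - 200*1/14)² = 42106 + (½ - 100/7)² = 42106 + (-193/14)² = 42106 + 37249/196 = 8290025/196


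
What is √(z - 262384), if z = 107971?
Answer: 3*I*√17157 ≈ 392.95*I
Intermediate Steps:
√(z - 262384) = √(107971 - 262384) = √(-154413) = 3*I*√17157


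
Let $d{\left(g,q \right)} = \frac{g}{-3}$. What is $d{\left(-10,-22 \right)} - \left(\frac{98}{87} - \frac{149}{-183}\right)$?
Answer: $\frac{7391}{5307} \approx 1.3927$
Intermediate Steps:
$d{\left(g,q \right)} = - \frac{g}{3}$ ($d{\left(g,q \right)} = g \left(- \frac{1}{3}\right) = - \frac{g}{3}$)
$d{\left(-10,-22 \right)} - \left(\frac{98}{87} - \frac{149}{-183}\right) = \left(- \frac{1}{3}\right) \left(-10\right) - \left(\frac{98}{87} - \frac{149}{-183}\right) = \frac{10}{3} - \left(98 \cdot \frac{1}{87} - - \frac{149}{183}\right) = \frac{10}{3} - \left(\frac{98}{87} + \frac{149}{183}\right) = \frac{10}{3} - \frac{3433}{1769} = \frac{7391}{5307}$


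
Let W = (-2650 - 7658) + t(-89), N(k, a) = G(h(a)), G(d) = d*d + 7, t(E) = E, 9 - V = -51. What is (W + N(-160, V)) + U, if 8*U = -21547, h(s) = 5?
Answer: -104467/8 ≈ -13058.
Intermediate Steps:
V = 60 (V = 9 - 1*(-51) = 9 + 51 = 60)
G(d) = 7 + d² (G(d) = d² + 7 = 7 + d²)
U = -21547/8 (U = (⅛)*(-21547) = -21547/8 ≈ -2693.4)
N(k, a) = 32 (N(k, a) = 7 + 5² = 7 + 25 = 32)
W = -10397 (W = (-2650 - 7658) - 89 = -10308 - 89 = -10397)
(W + N(-160, V)) + U = (-10397 + 32) - 21547/8 = -10365 - 21547/8 = -104467/8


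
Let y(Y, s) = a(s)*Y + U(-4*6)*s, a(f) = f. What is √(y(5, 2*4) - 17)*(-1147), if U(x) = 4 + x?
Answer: -1147*I*√137 ≈ -13425.0*I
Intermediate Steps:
y(Y, s) = -20*s + Y*s (y(Y, s) = s*Y + (4 - 4*6)*s = Y*s + (4 - 24)*s = Y*s - 20*s = -20*s + Y*s)
√(y(5, 2*4) - 17)*(-1147) = √((2*4)*(-20 + 5) - 17)*(-1147) = √(8*(-15) - 17)*(-1147) = √(-120 - 17)*(-1147) = √(-137)*(-1147) = (I*√137)*(-1147) = -1147*I*√137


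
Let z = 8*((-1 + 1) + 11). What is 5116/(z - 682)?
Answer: -2558/297 ≈ -8.6128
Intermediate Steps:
z = 88 (z = 8*(0 + 11) = 8*11 = 88)
5116/(z - 682) = 5116/(88 - 682) = 5116/(-594) = 5116*(-1/594) = -2558/297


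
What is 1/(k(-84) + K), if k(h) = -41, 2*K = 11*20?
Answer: 1/69 ≈ 0.014493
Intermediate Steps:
K = 110 (K = (11*20)/2 = (½)*220 = 110)
1/(k(-84) + K) = 1/(-41 + 110) = 1/69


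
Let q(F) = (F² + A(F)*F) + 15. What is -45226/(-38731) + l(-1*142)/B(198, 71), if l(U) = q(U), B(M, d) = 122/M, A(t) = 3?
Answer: 75743049643/2362591 ≈ 32059.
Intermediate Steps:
q(F) = 15 + F² + 3*F (q(F) = (F² + 3*F) + 15 = 15 + F² + 3*F)
l(U) = 15 + U² + 3*U
-45226/(-38731) + l(-1*142)/B(198, 71) = -45226/(-38731) + (15 + (-1*142)² + 3*(-1*142))/((122/198)) = -45226*(-1/38731) + (15 + (-142)² + 3*(-142))/((122*(1/198))) = 45226/38731 + (15 + 20164 - 426)/(61/99) = 45226/38731 + 19753*(99/61) = 45226/38731 + 1955547/61 = 75743049643/2362591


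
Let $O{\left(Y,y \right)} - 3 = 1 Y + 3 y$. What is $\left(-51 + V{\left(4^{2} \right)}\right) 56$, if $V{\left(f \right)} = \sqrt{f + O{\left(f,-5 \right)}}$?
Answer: $-2856 + 112 \sqrt{5} \approx -2605.6$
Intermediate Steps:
$O{\left(Y,y \right)} = 3 + Y + 3 y$ ($O{\left(Y,y \right)} = 3 + \left(1 Y + 3 y\right) = 3 + \left(Y + 3 y\right) = 3 + Y + 3 y$)
$V{\left(f \right)} = \sqrt{-12 + 2 f}$ ($V{\left(f \right)} = \sqrt{f + \left(3 + f + 3 \left(-5\right)\right)} = \sqrt{f + \left(3 + f - 15\right)} = \sqrt{f + \left(-12 + f\right)} = \sqrt{-12 + 2 f}$)
$\left(-51 + V{\left(4^{2} \right)}\right) 56 = \left(-51 + \sqrt{-12 + 2 \cdot 4^{2}}\right) 56 = \left(-51 + \sqrt{-12 + 2 \cdot 16}\right) 56 = \left(-51 + \sqrt{-12 + 32}\right) 56 = \left(-51 + \sqrt{20}\right) 56 = \left(-51 + 2 \sqrt{5}\right) 56 = -2856 + 112 \sqrt{5}$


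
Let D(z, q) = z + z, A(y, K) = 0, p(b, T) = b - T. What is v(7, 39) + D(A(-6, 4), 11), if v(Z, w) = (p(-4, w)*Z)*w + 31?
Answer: -11708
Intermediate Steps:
v(Z, w) = 31 + Z*w*(-4 - w) (v(Z, w) = ((-4 - w)*Z)*w + 31 = (Z*(-4 - w))*w + 31 = Z*w*(-4 - w) + 31 = 31 + Z*w*(-4 - w))
D(z, q) = 2*z
v(7, 39) + D(A(-6, 4), 11) = (31 - 1*7*39*(4 + 39)) + 2*0 = (31 - 1*7*39*43) + 0 = (31 - 11739) + 0 = -11708 + 0 = -11708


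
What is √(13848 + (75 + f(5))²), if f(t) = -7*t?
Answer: 2*√3862 ≈ 124.29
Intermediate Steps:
√(13848 + (75 + f(5))²) = √(13848 + (75 - 7*5)²) = √(13848 + (75 - 35)²) = √(13848 + 40²) = √(13848 + 1600) = √15448 = 2*√3862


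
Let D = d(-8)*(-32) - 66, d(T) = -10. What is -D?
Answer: -254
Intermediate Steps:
D = 254 (D = -10*(-32) - 66 = 320 - 66 = 254)
-D = -1*254 = -254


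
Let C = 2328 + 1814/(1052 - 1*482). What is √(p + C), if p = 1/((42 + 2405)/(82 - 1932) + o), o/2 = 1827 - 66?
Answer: √8032707173313577153905/1856277105 ≈ 48.282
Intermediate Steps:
o = 3522 (o = 2*(1827 - 66) = 2*1761 = 3522)
C = 664387/285 (C = 2328 + 1814/(1052 - 482) = 2328 + 1814/570 = 2328 + 1814*(1/570) = 2328 + 907/285 = 664387/285 ≈ 2331.2)
p = 1850/6513253 (p = 1/((42 + 2405)/(82 - 1932) + 3522) = 1/(2447/(-1850) + 3522) = 1/(2447*(-1/1850) + 3522) = 1/(-2447/1850 + 3522) = 1/(6513253/1850) = 1850/6513253 ≈ 0.00028404)
√(p + C) = √(1850/6513253 + 664387/285) = √(4327321148161/1856277105) = √8032707173313577153905/1856277105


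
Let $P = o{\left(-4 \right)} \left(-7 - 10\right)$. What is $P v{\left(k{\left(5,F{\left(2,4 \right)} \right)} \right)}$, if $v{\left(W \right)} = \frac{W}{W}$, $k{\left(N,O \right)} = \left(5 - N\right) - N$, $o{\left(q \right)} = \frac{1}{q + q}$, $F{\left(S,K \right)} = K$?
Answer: $\frac{17}{8} \approx 2.125$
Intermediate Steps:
$o{\left(q \right)} = \frac{1}{2 q}$
$k{\left(N,O \right)} = 5 - 2 N$
$v{\left(W \right)} = 1$
$P = \frac{17}{8}$ ($P = \frac{1}{2 \left(-4\right)} \left(-7 - 10\right) = \frac{1}{2} \left(- \frac{1}{4}\right) \left(-17\right) = \left(- \frac{1}{8}\right) \left(-17\right) = \frac{17}{8} \approx 2.125$)
$P v{\left(k{\left(5,F{\left(2,4 \right)} \right)} \right)} = \frac{17}{8} \cdot 1 = \frac{17}{8}$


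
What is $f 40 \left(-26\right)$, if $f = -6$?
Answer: $6240$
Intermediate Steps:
$f 40 \left(-26\right) = \left(-6\right) 40 \left(-26\right) = \left(-240\right) \left(-26\right) = 6240$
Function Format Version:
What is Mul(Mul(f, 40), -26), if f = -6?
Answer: 6240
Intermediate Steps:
Mul(Mul(f, 40), -26) = Mul(Mul(-6, 40), -26) = Mul(-240, -26) = 6240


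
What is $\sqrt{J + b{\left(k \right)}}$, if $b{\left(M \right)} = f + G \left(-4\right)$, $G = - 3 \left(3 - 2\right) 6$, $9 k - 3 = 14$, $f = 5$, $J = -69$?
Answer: $2 \sqrt{2} \approx 2.8284$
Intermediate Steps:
$k = \frac{17}{9}$ ($k = \frac{1}{3} + \frac{1}{9} \cdot 14 = \frac{1}{3} + \frac{14}{9} = \frac{17}{9} \approx 1.8889$)
$G = -18$ ($G = - 3 \left(3 - 2\right) 6 = \left(-3\right) 1 \cdot 6 = \left(-3\right) 6 = -18$)
$b{\left(M \right)} = 77$ ($b{\left(M \right)} = 5 - -72 = 5 + 72 = 77$)
$\sqrt{J + b{\left(k \right)}} = \sqrt{-69 + 77} = \sqrt{8} = 2 \sqrt{2}$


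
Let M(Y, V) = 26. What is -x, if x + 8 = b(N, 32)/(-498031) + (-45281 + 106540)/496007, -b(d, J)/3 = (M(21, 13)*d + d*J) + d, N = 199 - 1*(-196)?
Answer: 1911027687302/247026862217 ≈ 7.7361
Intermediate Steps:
N = 395 (N = 199 + 196 = 395)
b(d, J) = -81*d - 3*J*d (b(d, J) = -3*((26*d + d*J) + d) = -3*((26*d + J*d) + d) = -3*(27*d + J*d) = -81*d - 3*J*d)
x = -1911027687302/247026862217 (x = -8 + (-3*395*(27 + 32)/(-498031) + (-45281 + 106540)/496007) = -8 + (-3*395*59*(-1/498031) + 61259*(1/496007)) = -8 + (-69915*(-1/498031) + 61259/496007) = -8 + (69915/498031 + 61259/496007) = -8 + 65187210434/247026862217 = -1911027687302/247026862217 ≈ -7.7361)
-x = -1*(-1911027687302/247026862217) = 1911027687302/247026862217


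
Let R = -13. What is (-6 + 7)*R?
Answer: -13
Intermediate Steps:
(-6 + 7)*R = (-6 + 7)*(-13) = 1*(-13) = -13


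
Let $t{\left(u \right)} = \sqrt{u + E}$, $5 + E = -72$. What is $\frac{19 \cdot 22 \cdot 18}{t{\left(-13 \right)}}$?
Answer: $- \frac{1254 i \sqrt{10}}{5} \approx - 793.1 i$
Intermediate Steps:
$E = -77$ ($E = -5 - 72 = -77$)
$t{\left(u \right)} = \sqrt{-77 + u}$ ($t{\left(u \right)} = \sqrt{u - 77} = \sqrt{-77 + u}$)
$\frac{19 \cdot 22 \cdot 18}{t{\left(-13 \right)}} = \frac{19 \cdot 22 \cdot 18}{\sqrt{-77 - 13}} = \frac{418 \cdot 18}{\sqrt{-90}} = \frac{7524}{3 i \sqrt{10}} = 7524 \left(- \frac{i \sqrt{10}}{30}\right) = - \frac{1254 i \sqrt{10}}{5}$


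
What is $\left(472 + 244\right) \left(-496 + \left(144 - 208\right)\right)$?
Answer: $-400960$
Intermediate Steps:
$\left(472 + 244\right) \left(-496 + \left(144 - 208\right)\right) = 716 \left(-496 + \left(144 - 208\right)\right) = 716 \left(-496 - 64\right) = 716 \left(-560\right) = -400960$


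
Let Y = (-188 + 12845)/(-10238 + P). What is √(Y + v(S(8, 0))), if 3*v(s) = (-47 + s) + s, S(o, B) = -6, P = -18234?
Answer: I*√36682306926/42708 ≈ 4.4846*I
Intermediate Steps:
v(s) = -47/3 + 2*s/3 (v(s) = ((-47 + s) + s)/3 = (-47 + 2*s)/3 = -47/3 + 2*s/3)
Y = -12657/28472 (Y = (-188 + 12845)/(-10238 - 18234) = 12657/(-28472) = 12657*(-1/28472) = -12657/28472 ≈ -0.44454)
√(Y + v(S(8, 0))) = √(-12657/28472 + (-47/3 + (⅔)*(-6))) = √(-12657/28472 + (-47/3 - 4)) = √(-12657/28472 - 59/3) = √(-1717819/85416) = I*√36682306926/42708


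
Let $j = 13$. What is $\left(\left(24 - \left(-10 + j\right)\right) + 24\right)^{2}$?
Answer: $2025$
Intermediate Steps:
$\left(\left(24 - \left(-10 + j\right)\right) + 24\right)^{2} = \left(\left(24 + \left(10 - 13\right)\right) + 24\right)^{2} = \left(\left(24 - 3\right) + 24\right)^{2} = \left(21 + 24\right)^{2} = 45^{2} = 2025$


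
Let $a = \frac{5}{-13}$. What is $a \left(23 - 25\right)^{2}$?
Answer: $- \frac{20}{13} \approx -1.5385$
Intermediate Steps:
$a = - \frac{5}{13}$ ($a = 5 \left(- \frac{1}{13}\right) = - \frac{5}{13} \approx -0.38462$)
$a \left(23 - 25\right)^{2} = - \frac{5 \left(23 - 25\right)^{2}}{13} = - \frac{5 \left(-2\right)^{2}}{13} = \left(- \frac{5}{13}\right) 4 = - \frac{20}{13}$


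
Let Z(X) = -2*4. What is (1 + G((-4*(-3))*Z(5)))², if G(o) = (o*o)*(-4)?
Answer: 1358880769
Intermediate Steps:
Z(X) = -8
G(o) = -4*o² (G(o) = o²*(-4) = -4*o²)
(1 + G((-4*(-3))*Z(5)))² = (1 - 4*(-4*(-3)*(-8))²)² = (1 - 4*(12*(-8))²)² = (1 - 4*(-96)²)² = (1 - 4*9216)² = (1 - 36864)² = (-36863)² = 1358880769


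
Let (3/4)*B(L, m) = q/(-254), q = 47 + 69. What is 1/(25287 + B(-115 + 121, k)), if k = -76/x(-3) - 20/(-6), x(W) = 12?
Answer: 381/9634115 ≈ 3.9547e-5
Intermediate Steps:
q = 116
k = -3 (k = -76/12 - 20/(-6) = -76*1/12 - 20*(-⅙) = -19/3 + 10/3 = -3)
B(L, m) = -232/381 (B(L, m) = 4*(116/(-254))/3 = 4*(116*(-1/254))/3 = (4/3)*(-58/127) = -232/381)
1/(25287 + B(-115 + 121, k)) = 1/(25287 - 232/381) = 1/(9634115/381) = 381/9634115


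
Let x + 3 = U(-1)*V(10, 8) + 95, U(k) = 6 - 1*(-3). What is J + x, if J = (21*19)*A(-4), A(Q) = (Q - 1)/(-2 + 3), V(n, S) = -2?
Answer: -1921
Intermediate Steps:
A(Q) = -1 + Q (A(Q) = (-1 + Q)/1 = (-1 + Q)*1 = -1 + Q)
U(k) = 9 (U(k) = 6 + 3 = 9)
x = 74 (x = -3 + (9*(-2) + 95) = -3 + (-18 + 95) = -3 + 77 = 74)
J = -1995 (J = (21*19)*(-1 - 4) = 399*(-5) = -1995)
J + x = -1995 + 74 = -1921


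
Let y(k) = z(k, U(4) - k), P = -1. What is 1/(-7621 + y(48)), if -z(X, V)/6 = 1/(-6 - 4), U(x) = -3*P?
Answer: -5/38102 ≈ -0.00013123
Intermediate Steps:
U(x) = 3 (U(x) = -3*(-1) = 3)
z(X, V) = ⅗ (z(X, V) = -6/(-6 - 4) = -6/(-10) = -6*(-⅒) = ⅗)
y(k) = ⅗
1/(-7621 + y(48)) = 1/(-7621 + ⅗) = 1/(-38102/5) = -5/38102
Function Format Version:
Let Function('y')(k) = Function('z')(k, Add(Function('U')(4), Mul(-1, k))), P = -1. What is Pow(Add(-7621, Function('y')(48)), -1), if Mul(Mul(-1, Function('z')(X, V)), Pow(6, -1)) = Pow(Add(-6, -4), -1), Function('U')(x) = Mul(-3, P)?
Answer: Rational(-5, 38102) ≈ -0.00013123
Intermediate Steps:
Function('U')(x) = 3 (Function('U')(x) = Mul(-3, -1) = 3)
Function('z')(X, V) = Rational(3, 5) (Function('z')(X, V) = Mul(-6, Pow(Add(-6, -4), -1)) = Mul(-6, Pow(-10, -1)) = Mul(-6, Rational(-1, 10)) = Rational(3, 5))
Function('y')(k) = Rational(3, 5)
Pow(Add(-7621, Function('y')(48)), -1) = Pow(Add(-7621, Rational(3, 5)), -1) = Pow(Rational(-38102, 5), -1) = Rational(-5, 38102)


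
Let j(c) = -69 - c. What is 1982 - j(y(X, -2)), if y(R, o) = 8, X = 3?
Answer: 2059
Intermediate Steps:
1982 - j(y(X, -2)) = 1982 - (-69 - 1*8) = 1982 - (-69 - 8) = 1982 - 1*(-77) = 1982 + 77 = 2059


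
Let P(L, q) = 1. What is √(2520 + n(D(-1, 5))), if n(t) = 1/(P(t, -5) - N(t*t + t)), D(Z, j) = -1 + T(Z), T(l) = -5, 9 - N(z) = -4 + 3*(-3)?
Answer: √1111299/21 ≈ 50.199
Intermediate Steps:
N(z) = 22 (N(z) = 9 - (-4 + 3*(-3)) = 9 - (-4 - 9) = 9 - 1*(-13) = 9 + 13 = 22)
D(Z, j) = -6 (D(Z, j) = -1 - 5 = -6)
n(t) = -1/21 (n(t) = 1/(1 - 1*22) = 1/(1 - 22) = 1/(-21) = -1/21)
√(2520 + n(D(-1, 5))) = √(2520 - 1/21) = √(52919/21) = √1111299/21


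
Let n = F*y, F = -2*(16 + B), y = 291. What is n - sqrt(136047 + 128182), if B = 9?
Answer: -14550 - sqrt(264229) ≈ -15064.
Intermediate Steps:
F = -50 (F = -2*(16 + 9) = -2*25 = -50)
n = -14550 (n = -50*291 = -14550)
n - sqrt(136047 + 128182) = -14550 - sqrt(136047 + 128182) = -14550 - sqrt(264229)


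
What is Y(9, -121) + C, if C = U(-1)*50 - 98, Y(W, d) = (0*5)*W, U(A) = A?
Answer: -148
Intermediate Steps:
Y(W, d) = 0 (Y(W, d) = 0*W = 0)
C = -148 (C = -1*50 - 98 = -50 - 98 = -148)
Y(9, -121) + C = 0 - 148 = -148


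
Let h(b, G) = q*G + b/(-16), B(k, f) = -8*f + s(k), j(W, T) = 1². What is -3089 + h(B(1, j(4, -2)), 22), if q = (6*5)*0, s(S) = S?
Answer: -49417/16 ≈ -3088.6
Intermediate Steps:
j(W, T) = 1
q = 0 (q = 30*0 = 0)
B(k, f) = k - 8*f (B(k, f) = -8*f + k = k - 8*f)
h(b, G) = -b/16 (h(b, G) = 0*G + b/(-16) = 0 + b*(-1/16) = 0 - b/16 = -b/16)
-3089 + h(B(1, j(4, -2)), 22) = -3089 - (1 - 8*1)/16 = -3089 - (1 - 8)/16 = -3089 - 1/16*(-7) = -3089 + 7/16 = -49417/16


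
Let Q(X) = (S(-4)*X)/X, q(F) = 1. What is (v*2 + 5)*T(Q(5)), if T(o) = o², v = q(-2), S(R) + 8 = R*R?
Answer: 448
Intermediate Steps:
S(R) = -8 + R² (S(R) = -8 + R*R = -8 + R²)
v = 1
Q(X) = 8 (Q(X) = ((-8 + (-4)²)*X)/X = ((-8 + 16)*X)/X = (8*X)/X = 8)
(v*2 + 5)*T(Q(5)) = (1*2 + 5)*8² = (2 + 5)*64 = 7*64 = 448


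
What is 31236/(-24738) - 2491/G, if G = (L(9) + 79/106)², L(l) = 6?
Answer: -6213661742/110935825 ≈ -56.011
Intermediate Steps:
G = 511225/11236 (G = (6 + 79/106)² = (715/106)² = 511225/11236 ≈ 45.499)
31236/(-24738) - 2491/G = 31236/(-24738) - 2491/511225/11236 = 31236*(-1/24738) - 2491*11236/511225 = -274/217 - 27988876/511225 = -6213661742/110935825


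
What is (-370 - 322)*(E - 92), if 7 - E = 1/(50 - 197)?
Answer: 8645848/147 ≈ 58815.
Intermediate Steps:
E = 1030/147 (E = 7 - 1/(50 - 197) = 7 - 1/(-147) = 7 - 1*(-1/147) = 7 + 1/147 = 1030/147 ≈ 7.0068)
(-370 - 322)*(E - 92) = (-370 - 322)*(1030/147 - 92) = -692*(-12494/147) = 8645848/147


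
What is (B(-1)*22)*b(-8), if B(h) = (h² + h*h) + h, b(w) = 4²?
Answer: 352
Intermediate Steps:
b(w) = 16
B(h) = h + 2*h² (B(h) = (h² + h²) + h = 2*h² + h = h + 2*h²)
(B(-1)*22)*b(-8) = (-(1 + 2*(-1))*22)*16 = (-(1 - 2)*22)*16 = (-1*(-1)*22)*16 = (1*22)*16 = 22*16 = 352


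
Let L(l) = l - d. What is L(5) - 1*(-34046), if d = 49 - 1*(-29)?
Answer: 33973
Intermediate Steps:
d = 78 (d = 49 + 29 = 78)
L(l) = -78 + l (L(l) = l - 1*78 = l - 78 = -78 + l)
L(5) - 1*(-34046) = (-78 + 5) - 1*(-34046) = -73 + 34046 = 33973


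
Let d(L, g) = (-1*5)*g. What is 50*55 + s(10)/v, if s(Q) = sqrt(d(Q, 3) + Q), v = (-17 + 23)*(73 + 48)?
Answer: 2750 + I*sqrt(5)/726 ≈ 2750.0 + 0.00308*I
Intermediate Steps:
v = 726 (v = 6*121 = 726)
d(L, g) = -5*g
s(Q) = sqrt(-15 + Q) (s(Q) = sqrt(-5*3 + Q) = sqrt(-15 + Q))
50*55 + s(10)/v = 50*55 + sqrt(-15 + 10)/726 = 2750 + sqrt(-5)*(1/726) = 2750 + (I*sqrt(5))*(1/726) = 2750 + I*sqrt(5)/726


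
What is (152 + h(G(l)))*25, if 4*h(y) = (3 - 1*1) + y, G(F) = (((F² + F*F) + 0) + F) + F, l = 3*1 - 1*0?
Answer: 7925/2 ≈ 3962.5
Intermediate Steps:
l = 3 (l = 3 + 0 = 3)
G(F) = 2*F + 2*F² (G(F) = (((F² + F²) + 0) + F) + F = ((2*F² + 0) + F) + F = (2*F² + F) + F = (F + 2*F²) + F = 2*F + 2*F²)
h(y) = ½ + y/4 (h(y) = ((3 - 1*1) + y)/4 = ((3 - 1) + y)/4 = (2 + y)/4 = ½ + y/4)
(152 + h(G(l)))*25 = (152 + (½ + (2*3*(1 + 3))/4))*25 = (152 + (½ + (2*3*4)/4))*25 = (152 + (½ + (¼)*24))*25 = (152 + (½ + 6))*25 = (152 + 13/2)*25 = (317/2)*25 = 7925/2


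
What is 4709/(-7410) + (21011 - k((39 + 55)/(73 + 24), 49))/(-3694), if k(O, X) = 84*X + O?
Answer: -3457560518/663784095 ≈ -5.2089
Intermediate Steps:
k(O, X) = O + 84*X
4709/(-7410) + (21011 - k((39 + 55)/(73 + 24), 49))/(-3694) = 4709/(-7410) + (21011 - ((39 + 55)/(73 + 24) + 84*49))/(-3694) = 4709*(-1/7410) + (21011 - (94/97 + 4116))*(-1/3694) = -4709/7410 + (21011 - (94*(1/97) + 4116))*(-1/3694) = -4709/7410 + (21011 - (94/97 + 4116))*(-1/3694) = -4709/7410 + (21011 - 1*399346/97)*(-1/3694) = -4709/7410 + (21011 - 399346/97)*(-1/3694) = -4709/7410 + (1638721/97)*(-1/3694) = -4709/7410 - 1638721/358318 = -3457560518/663784095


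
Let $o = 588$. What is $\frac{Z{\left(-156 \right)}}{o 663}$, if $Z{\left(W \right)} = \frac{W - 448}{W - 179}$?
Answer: $\frac{151}{32649435} \approx 4.6249 \cdot 10^{-6}$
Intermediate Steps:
$Z{\left(W \right)} = \frac{-448 + W}{-179 + W}$
$\frac{Z{\left(-156 \right)}}{o 663} = \frac{\frac{1}{-179 - 156} \left(-448 - 156\right)}{588 \cdot 663} = \frac{\frac{1}{-335} \left(-604\right)}{389844} = \left(- \frac{1}{335}\right) \left(-604\right) \frac{1}{389844} = \frac{604}{335} \cdot \frac{1}{389844} = \frac{151}{32649435}$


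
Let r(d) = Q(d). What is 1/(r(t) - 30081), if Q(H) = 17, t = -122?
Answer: -1/30064 ≈ -3.3262e-5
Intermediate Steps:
r(d) = 17
1/(r(t) - 30081) = 1/(17 - 30081) = 1/(-30064) = -1/30064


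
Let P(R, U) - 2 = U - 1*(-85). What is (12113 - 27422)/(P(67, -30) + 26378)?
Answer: -15309/26435 ≈ -0.57912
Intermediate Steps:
P(R, U) = 87 + U (P(R, U) = 2 + (U - 1*(-85)) = 2 + (U + 85) = 2 + (85 + U) = 87 + U)
(12113 - 27422)/(P(67, -30) + 26378) = (12113 - 27422)/((87 - 30) + 26378) = -15309/(57 + 26378) = -15309/26435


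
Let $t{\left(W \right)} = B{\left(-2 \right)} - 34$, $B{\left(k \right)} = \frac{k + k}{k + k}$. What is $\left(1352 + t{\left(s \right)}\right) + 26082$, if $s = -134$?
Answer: $27401$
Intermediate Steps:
$B{\left(k \right)} = 1$ ($B{\left(k \right)} = \frac{2 k}{2 k} = 2 k \frac{1}{2 k} = 1$)
$t{\left(W \right)} = -33$ ($t{\left(W \right)} = 1 - 34 = -33$)
$\left(1352 + t{\left(s \right)}\right) + 26082 = \left(1352 - 33\right) + 26082 = 1319 + 26082 = 27401$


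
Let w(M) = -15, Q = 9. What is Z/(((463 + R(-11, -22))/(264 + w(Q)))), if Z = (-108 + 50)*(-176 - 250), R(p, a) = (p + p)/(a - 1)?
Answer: 47167572/3557 ≈ 13261.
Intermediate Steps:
R(p, a) = 2*p/(-1 + a) (R(p, a) = (2*p)/(-1 + a) = 2*p/(-1 + a))
Z = 24708 (Z = -58*(-426) = 24708)
Z/(((463 + R(-11, -22))/(264 + w(Q)))) = 24708/(((463 + 2*(-11)/(-1 - 22))/(264 - 15))) = 24708/(((463 + 2*(-11)/(-23))/249)) = 24708/(((463 + 2*(-11)*(-1/23))*(1/249))) = 24708/(((463 + 22/23)*(1/249))) = 24708/(((10671/23)*(1/249))) = 24708/(3557/1909) = 24708*(1909/3557) = 47167572/3557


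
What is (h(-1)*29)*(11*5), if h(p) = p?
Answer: -1595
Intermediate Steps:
(h(-1)*29)*(11*5) = (-1*29)*(11*5) = -29*55 = -1595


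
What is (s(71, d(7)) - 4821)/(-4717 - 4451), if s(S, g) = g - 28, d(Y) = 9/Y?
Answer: 16967/32088 ≈ 0.52876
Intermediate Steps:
s(S, g) = -28 + g
(s(71, d(7)) - 4821)/(-4717 - 4451) = ((-28 + 9/7) - 4821)/(-4717 - 4451) = ((-28 + 9*(⅐)) - 4821)/(-9168) = ((-28 + 9/7) - 4821)*(-1/9168) = (-187/7 - 4821)*(-1/9168) = -33934/7*(-1/9168) = 16967/32088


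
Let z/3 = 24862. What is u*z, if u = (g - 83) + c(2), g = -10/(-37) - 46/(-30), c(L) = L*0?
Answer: -1120381168/185 ≈ -6.0561e+6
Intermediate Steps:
c(L) = 0
z = 74586 (z = 3*24862 = 74586)
g = 1001/555 (g = -10*(-1/37) - 46*(-1/30) = 10/37 + 23/15 = 1001/555 ≈ 1.8036)
u = -45064/555 (u = (1001/555 - 83) + 0 = -45064/555 + 0 = -45064/555 ≈ -81.196)
u*z = -45064/555*74586 = -1120381168/185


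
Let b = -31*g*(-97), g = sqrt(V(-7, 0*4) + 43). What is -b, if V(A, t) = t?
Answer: -3007*sqrt(43) ≈ -19718.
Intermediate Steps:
g = sqrt(43) (g = sqrt(0*4 + 43) = sqrt(0 + 43) = sqrt(43) ≈ 6.5574)
b = 3007*sqrt(43) (b = -31*sqrt(43)*(-97) = 3007*sqrt(43) ≈ 19718.)
-b = -3007*sqrt(43)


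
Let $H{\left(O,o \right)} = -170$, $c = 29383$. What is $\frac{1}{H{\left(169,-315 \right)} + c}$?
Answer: $\frac{1}{29213} \approx 3.4231 \cdot 10^{-5}$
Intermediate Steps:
$\frac{1}{H{\left(169,-315 \right)} + c} = \frac{1}{-170 + 29383} = \frac{1}{29213}$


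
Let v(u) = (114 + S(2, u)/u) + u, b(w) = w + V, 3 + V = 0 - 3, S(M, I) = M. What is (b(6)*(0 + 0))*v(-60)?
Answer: 0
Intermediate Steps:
V = -6 (V = -3 + (0 - 3) = -3 - 3 = -6)
b(w) = -6 + w (b(w) = w - 6 = -6 + w)
v(u) = 114 + u + 2/u (v(u) = (114 + 2/u) + u = 114 + u + 2/u)
(b(6)*(0 + 0))*v(-60) = ((-6 + 6)*(0 + 0))*(114 - 60 + 2/(-60)) = (0*0)*(114 - 60 + 2*(-1/60)) = 0*(114 - 60 - 1/30) = 0*(1619/30) = 0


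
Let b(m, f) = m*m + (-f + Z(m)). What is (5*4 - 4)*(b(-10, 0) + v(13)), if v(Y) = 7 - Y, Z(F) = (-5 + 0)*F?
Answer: 2304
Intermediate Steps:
Z(F) = -5*F
b(m, f) = m² - f - 5*m (b(m, f) = m*m + (-f - 5*m) = m² + (-f - 5*m) = m² - f - 5*m)
(5*4 - 4)*(b(-10, 0) + v(13)) = (5*4 - 4)*(((-10)² - 1*0 - 5*(-10)) + (7 - 1*13)) = (20 - 4)*((100 + 0 + 50) + (7 - 13)) = 16*(150 - 6) = 16*144 = 2304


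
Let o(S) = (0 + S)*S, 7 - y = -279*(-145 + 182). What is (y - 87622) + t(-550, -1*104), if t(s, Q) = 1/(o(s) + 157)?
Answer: -23392964843/302657 ≈ -77292.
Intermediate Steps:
y = 10330 (y = 7 - (-279)*(-145 + 182) = 7 - (-279)*37 = 7 - 1*(-10323) = 7 + 10323 = 10330)
o(S) = S² (o(S) = S*S = S²)
t(s, Q) = 1/(157 + s²) (t(s, Q) = 1/(s² + 157) = 1/(157 + s²))
(y - 87622) + t(-550, -1*104) = (10330 - 87622) + 1/(157 + (-550)²) = -77292 + 1/(157 + 302500) = -77292 + 1/302657 = -23392964843/302657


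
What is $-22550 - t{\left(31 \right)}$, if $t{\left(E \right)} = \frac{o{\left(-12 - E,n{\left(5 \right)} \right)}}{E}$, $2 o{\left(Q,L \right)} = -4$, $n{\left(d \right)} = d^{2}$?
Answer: $- \frac{699048}{31} \approx -22550.0$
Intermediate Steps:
$o{\left(Q,L \right)} = -2$ ($o{\left(Q,L \right)} = \frac{1}{2} \left(-4\right) = -2$)
$t{\left(E \right)} = - \frac{2}{E}$
$-22550 - t{\left(31 \right)} = -22550 - - \frac{2}{31} = -22550 + \frac{2}{31} = - \frac{699048}{31}$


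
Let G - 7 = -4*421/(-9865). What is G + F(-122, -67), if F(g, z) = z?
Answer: -590216/9865 ≈ -59.829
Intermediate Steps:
G = 70739/9865 (G = 7 - 4*421/(-9865) = 7 - 1684*(-1/9865) = 7 + 1684/9865 = 70739/9865 ≈ 7.1707)
G + F(-122, -67) = 70739/9865 - 67 = -590216/9865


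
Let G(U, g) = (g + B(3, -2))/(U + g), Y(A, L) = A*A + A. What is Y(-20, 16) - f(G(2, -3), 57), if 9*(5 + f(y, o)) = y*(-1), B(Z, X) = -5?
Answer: 3473/9 ≈ 385.89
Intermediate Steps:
Y(A, L) = A + A² (Y(A, L) = A² + A = A + A²)
G(U, g) = (-5 + g)/(U + g) (G(U, g) = (g - 5)/(U + g) = (-5 + g)/(U + g))
f(y, o) = -5 - y/9 (f(y, o) = -5 + (y*(-1))/9 = -5 + (-y)/9 = -5 - y/9)
Y(-20, 16) - f(G(2, -3), 57) = -20*(1 - 20) - (-5 - (-5 - 3)/(9*(2 - 3))) = -20*(-19) - (-5 - (-8)/(9*(-1))) = 380 - (-5 - (-1)*(-8)/9) = 380 - (-5 - ⅑*8) = 380 - (-5 - 8/9) = 380 - 1*(-53/9) = 380 + 53/9 = 3473/9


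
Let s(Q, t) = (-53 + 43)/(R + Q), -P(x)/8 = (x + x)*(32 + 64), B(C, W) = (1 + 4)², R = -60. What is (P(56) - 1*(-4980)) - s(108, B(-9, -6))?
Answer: -1944859/24 ≈ -81036.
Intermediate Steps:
B(C, W) = 25 (B(C, W) = 5² = 25)
P(x) = -1536*x (P(x) = -8*(x + x)*(32 + 64) = -8*2*x*96 = -1536*x)
s(Q, t) = -10/(-60 + Q) (s(Q, t) = (-53 + 43)/(-60 + Q) = -10/(-60 + Q))
(P(56) - 1*(-4980)) - s(108, B(-9, -6)) = (-1536*56 - 1*(-4980)) - (-10)/(-60 + 108) = (-86016 + 4980) - (-10)/48 = -81036 - (-10)/48 = -81036 - 1*(-5/24) = -81036 + 5/24 = -1944859/24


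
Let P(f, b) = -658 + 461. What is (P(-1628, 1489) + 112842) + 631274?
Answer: 743919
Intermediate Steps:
P(f, b) = -197
(P(-1628, 1489) + 112842) + 631274 = (-197 + 112842) + 631274 = 112645 + 631274 = 743919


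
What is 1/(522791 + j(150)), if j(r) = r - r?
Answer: 1/522791 ≈ 1.9128e-6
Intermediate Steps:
j(r) = 0
1/(522791 + j(150)) = 1/(522791 + 0) = 1/522791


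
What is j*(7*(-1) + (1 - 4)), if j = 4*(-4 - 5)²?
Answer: -3240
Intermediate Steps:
j = 324 (j = 4*(-9)² = 4*81 = 324)
j*(7*(-1) + (1 - 4)) = 324*(7*(-1) + (1 - 4)) = 324*(-7 - 3) = 324*(-10) = -3240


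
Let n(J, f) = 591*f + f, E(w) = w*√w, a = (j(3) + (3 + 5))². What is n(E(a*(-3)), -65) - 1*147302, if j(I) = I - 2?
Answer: -185782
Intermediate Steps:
j(I) = -2 + I
a = 81 (a = ((-2 + 3) + (3 + 5))² = (1 + 8)² = 9² = 81)
E(w) = w^(3/2)
n(J, f) = 592*f
n(E(a*(-3)), -65) - 1*147302 = 592*(-65) - 1*147302 = -38480 - 147302 = -185782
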